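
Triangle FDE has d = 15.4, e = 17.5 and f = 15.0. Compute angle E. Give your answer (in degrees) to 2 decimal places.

70.28

By the law of cosines, cos E = (f² + d² − e²) / (2·f·d) ≈ 0.33747, so ∠E ≈ 70.28°.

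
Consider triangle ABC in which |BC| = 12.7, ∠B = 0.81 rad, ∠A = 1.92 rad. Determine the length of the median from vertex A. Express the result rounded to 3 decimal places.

The third angle is ∠C = π − ∠A − ∠B = 0.412 rad.
Law of sines: |CA| = |BC|·sin B/sin A ≈ 9.7893.
Law of sines: |AB| = |BC|·sin C/sin A ≈ 5.4072.
Median from A: ½√(2·|CA|² + 2·|AB|² − |BC|²) ≈ 4.7129.

m_A ≈ 4.713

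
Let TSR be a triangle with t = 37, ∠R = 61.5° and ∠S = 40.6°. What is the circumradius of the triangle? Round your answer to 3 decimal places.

The third angle is ∠T = 180° − ∠S − ∠R = 77.90°.
Law of sines: s = t·sin S/sin T ≈ 24.626.
Law of sines: r = t·sin R/sin T ≈ 33.255.
Circumradius = t/(2 sin T) ≈ 18.92.

18.920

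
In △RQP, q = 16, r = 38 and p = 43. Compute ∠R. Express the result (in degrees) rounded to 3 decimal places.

61.290

By the law of cosines, cos R = (q² + p² − r²) / (2·q·p) ≈ 0.48038, so ∠R ≈ 61.29°.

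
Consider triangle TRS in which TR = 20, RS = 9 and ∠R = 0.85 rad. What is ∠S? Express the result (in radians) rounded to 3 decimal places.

∠S ≈ 1.843 rad

By the law of cosines, ST² = TR² + RS² − 2·TR·RS·cos R = 243.41, so ST ≈ 15.601.
Law of cosines again: cos S = (RS² + ST² − TR²)/(2·RS·ST) ≈ -0.26918, so ∠S ≈ 1.843 rad.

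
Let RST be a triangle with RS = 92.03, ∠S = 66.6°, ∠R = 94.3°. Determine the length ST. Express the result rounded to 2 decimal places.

280.46

The third angle is ∠T = 180° − ∠R − ∠S = 19.10°.
Law of sines: ST = RS·sin R/sin T ≈ 280.46.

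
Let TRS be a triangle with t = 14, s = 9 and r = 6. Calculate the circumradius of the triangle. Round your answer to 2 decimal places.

10.27

By the law of cosines, cos T = (r² + s² − t²) / (2·r·s) ≈ -0.73148, so ∠T ≈ 137.01°.
Circumradius = t/(2 sin T) ≈ 10.266.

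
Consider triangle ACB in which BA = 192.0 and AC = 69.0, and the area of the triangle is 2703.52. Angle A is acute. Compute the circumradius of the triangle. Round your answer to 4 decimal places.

From area = ½·BA·AC·sin A, we get sin A = 2·area/(BA·AC) ≈ 0.40814.
Taking the acute solution, ∠A ≈ 24.09°.
Law of cosines then gives CB ≈ 132.05.
Circumradius = CB/(2 sin A) ≈ 161.77.

R ≈ 161.7662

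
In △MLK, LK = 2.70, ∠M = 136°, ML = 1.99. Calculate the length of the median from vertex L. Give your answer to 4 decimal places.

m_L ≈ 2.3298

Law of sines: sin K = ML·sin M/LK ≈ 0.51199.
Since LK ≥ ML, only the acute value applies: ∠K ≈ 30.80°.
Then ∠L = 180° − ∠M − ∠K ≈ 13.20°.
Law of sines gives KM = LK·sin L/sin M ≈ 0.88779.
Median from L: ½√(2·ML² + 2·LK² − KM²) ≈ 2.3298.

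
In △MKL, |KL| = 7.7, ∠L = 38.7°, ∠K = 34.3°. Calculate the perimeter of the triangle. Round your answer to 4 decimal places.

17.2718

The third angle is ∠M = 180° − ∠K − ∠L = 107.00°.
Law of sines: |LM| = |KL|·sin K/sin M ≈ 4.5374.
Law of sines: |MK| = |KL|·sin L/sin M ≈ 5.0343.
Semiperimeter s = (7.7+4.5374+5.0343)/2 = 8.6359.
Perimeter = 7.7 + 4.5374 + 5.0343 = 17.272.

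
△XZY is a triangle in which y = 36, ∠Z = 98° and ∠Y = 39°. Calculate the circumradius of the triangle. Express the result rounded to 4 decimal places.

The third angle is ∠X = 180° − ∠Z − ∠Y = 43.00°.
Law of sines: x = y·sin X/sin Y ≈ 39.013.
Law of sines: z = y·sin Z/sin Y ≈ 56.648.
Circumradius = y/(2 sin Y) ≈ 28.602.

R ≈ 28.6023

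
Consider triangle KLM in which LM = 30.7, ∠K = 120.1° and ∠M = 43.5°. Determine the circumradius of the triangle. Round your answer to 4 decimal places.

R ≈ 17.7426

The third angle is ∠L = 180° − ∠M − ∠K = 16.40°.
Law of sines: MK = LM·sin L/sin K ≈ 10.019.
Law of sines: KL = LM·sin M/sin K ≈ 24.426.
Circumradius = LM/(2 sin K) ≈ 17.743.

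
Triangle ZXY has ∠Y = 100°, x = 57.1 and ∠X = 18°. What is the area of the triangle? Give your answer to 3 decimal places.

area ≈ 4587.185

The third angle is ∠Z = 180° − ∠X − ∠Y = 62.00°.
Law of sines: z = x·sin Z/sin X ≈ 163.15.
Law of sines: y = x·sin Y/sin X ≈ 181.97.
Area = ½·x·z·sin Y ≈ 4587.2.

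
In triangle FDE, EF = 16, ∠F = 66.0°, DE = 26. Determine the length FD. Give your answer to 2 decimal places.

28.01

Law of sines: sin D = EF·sin F/DE ≈ 0.56218.
Since DE ≥ EF, only the acute value applies: ∠D ≈ 34.21°.
Then ∠E = 180° − ∠F − ∠D ≈ 79.79°.
Law of sines gives FD = DE·sin E/sin F ≈ 28.01.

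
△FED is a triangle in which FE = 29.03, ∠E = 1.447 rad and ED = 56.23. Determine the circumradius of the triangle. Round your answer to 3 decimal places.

By the law of cosines, DF² = FE² + ED² − 2·FE·ED·cos E = 3601.4, so DF ≈ 60.012.
Area = ½·FE·ED·sin E ≈ 809.93.
Circumradius = DF/(2 sin E) ≈ 30.237.

R ≈ 30.237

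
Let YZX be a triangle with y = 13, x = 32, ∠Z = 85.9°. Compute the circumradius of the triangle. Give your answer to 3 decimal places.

16.877

By the law of cosines, z² = x² + y² − 2·x·y·cos Z = 1133.5, so z ≈ 33.668.
Area = ½·x·y·sin Z ≈ 207.47.
Circumradius = z/(2 sin Z) ≈ 16.877.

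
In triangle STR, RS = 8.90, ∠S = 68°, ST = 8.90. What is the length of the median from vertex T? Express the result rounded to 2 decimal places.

By the law of cosines, TR² = RS² + ST² − 2·RS·ST·cos S = 99.075, so TR ≈ 9.9536.
Median from T: ½√(2·ST² + 2·TR² − RS²) ≈ 8.3271.

8.33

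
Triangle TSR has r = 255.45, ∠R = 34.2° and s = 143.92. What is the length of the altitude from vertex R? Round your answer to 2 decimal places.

114.43

Law of sines: sin S = s·sin R/r ≈ 0.31668.
Since r ≥ s, only the acute value applies: ∠S ≈ 18.46°.
Then ∠T = 180° − ∠R − ∠S ≈ 127.34°.
Law of sines gives t = r·sin T/sin R ≈ 361.34.
Area = ½·r·s·sin T ≈ 14615.
The altitude from R has length 2·area/r ≈ 114.43.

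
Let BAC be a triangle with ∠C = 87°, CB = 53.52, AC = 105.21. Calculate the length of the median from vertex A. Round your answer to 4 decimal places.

By the law of cosines, BA² = AC² + CB² − 2·AC·CB·cos C = 13344, so BA ≈ 115.52.
Median from A: ½√(2·BA² + 2·AC² − CB²) ≈ 107.19.

m_A ≈ 107.1940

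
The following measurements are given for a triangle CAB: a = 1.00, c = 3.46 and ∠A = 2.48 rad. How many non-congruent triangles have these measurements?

0

c·sin A = 3.46·sin(2.48 rad) ≈ 2.126.
Since ∠A is not acute, a triangle exists only if a > c; here a ≤ c, so there is no triangle.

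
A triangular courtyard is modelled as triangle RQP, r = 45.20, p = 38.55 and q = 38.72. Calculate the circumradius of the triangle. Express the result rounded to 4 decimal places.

23.8176

By the law of cosines, cos R = (q² + p² − r²) / (2·q·p) ≈ 0.31565, so ∠R ≈ 71.60°.
Circumradius = r/(2 sin R) ≈ 23.818.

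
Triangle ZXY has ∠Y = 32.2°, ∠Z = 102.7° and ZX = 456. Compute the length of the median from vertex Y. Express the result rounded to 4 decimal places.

m_Y ≈ 692.9418

The third angle is ∠X = 180° − ∠Y − ∠Z = 45.10°.
Law of sines: XY = ZX·sin Z/sin Y ≈ 834.8.
Law of sines: YZ = ZX·sin X/sin Y ≈ 606.15.
Median from Y: ½√(2·XY² + 2·YZ² − ZX²) ≈ 692.94.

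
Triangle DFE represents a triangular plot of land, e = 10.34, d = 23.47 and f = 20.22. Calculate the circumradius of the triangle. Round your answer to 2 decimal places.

By the law of cosines, cos D = (f² + e² − d²) / (2·f·e) ≈ -0.08389, so ∠D ≈ 1.655 rad.
Circumradius = d/(2 sin D) ≈ 11.777.

11.78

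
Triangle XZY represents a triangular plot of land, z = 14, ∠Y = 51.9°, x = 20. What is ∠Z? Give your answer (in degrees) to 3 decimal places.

By the law of cosines, y² = x² + z² − 2·x·z·cos Y = 250.46, so y ≈ 15.826.
Law of cosines again: cos Z = (y² + x² − z²)/(2·y·x) ≈ 0.71790, so ∠Z ≈ 44.12°.

∠Z ≈ 44.118°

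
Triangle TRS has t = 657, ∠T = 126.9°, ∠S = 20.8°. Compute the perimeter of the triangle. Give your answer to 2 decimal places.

1387.76

The third angle is ∠R = 180° − ∠S − ∠T = 32.30°.
Law of sines: r = t·sin R/sin T ≈ 439.01.
Law of sines: s = t·sin S/sin T ≈ 291.75.
Semiperimeter p = (657+439.01+291.75)/2 = 693.88.
Perimeter = 657 + 439.01 + 291.75 = 1387.8.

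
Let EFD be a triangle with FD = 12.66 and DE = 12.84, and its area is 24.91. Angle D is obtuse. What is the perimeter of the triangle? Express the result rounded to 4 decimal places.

50.6914

From area = ½·FD·DE·sin D, we get sin D = 2·area/(FD·DE) ≈ 0.30648.
Taking the obtuse solution, ∠D ≈ 162.15°.
Law of cosines then gives EF ≈ 25.191.
Perimeter = 12.66 + 12.84 + 25.191 = 50.691.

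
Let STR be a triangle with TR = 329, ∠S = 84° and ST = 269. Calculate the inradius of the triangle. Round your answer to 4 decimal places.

r ≈ 71.8585

Law of sines: sin R = ST·sin S/TR ≈ 0.81315.
Since TR ≥ ST, only the acute value applies: ∠R ≈ 54.40°.
Then ∠T = 180° − ∠S − ∠R ≈ 41.60°.
Law of sines gives RS = TR·sin T/sin S ≈ 219.61.
Area = ½·TR·ST·sin T ≈ 29376.
Semiperimeter s = (329+219.61+269)/2 = 408.81.
Inradius = area/s = 29376/408.81 ≈ 71.859.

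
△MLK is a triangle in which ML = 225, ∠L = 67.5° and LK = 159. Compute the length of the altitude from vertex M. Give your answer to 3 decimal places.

By the law of cosines, KM² = ML² + LK² − 2·ML·LK·cos L = 48525, so KM ≈ 220.28.
Area = ½·ML·LK·sin L ≈ 16526.
The altitude from M has length 2·area/LK ≈ 207.87.

h_M ≈ 207.873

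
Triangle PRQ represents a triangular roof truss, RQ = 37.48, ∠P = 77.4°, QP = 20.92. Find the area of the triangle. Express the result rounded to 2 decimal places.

367.44

Law of sines: sin R = QP·sin P/RQ ≈ 0.54472.
Since RQ ≥ QP, only the acute value applies: ∠R ≈ 33.01°.
Then ∠Q = 180° − ∠P − ∠R ≈ 69.59°.
Law of sines gives PR = RQ·sin Q/sin P ≈ 35.995.
Area = ½·RQ·QP·sin Q ≈ 367.44.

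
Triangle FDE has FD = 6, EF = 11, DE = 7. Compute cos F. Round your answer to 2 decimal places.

By the law of cosines, cos F = (EF² + FD² − DE²) / (2·EF·FD) ≈ 0.81818, so ∠F ≈ 35.10°.

cos F ≈ 0.82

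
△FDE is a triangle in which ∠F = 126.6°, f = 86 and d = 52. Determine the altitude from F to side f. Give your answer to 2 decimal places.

h_F ≈ 21.45

Law of sines: sin D = d·sin F/f ≈ 0.48542.
Since f ≥ d, only the acute value applies: ∠D ≈ 29.04°.
Then ∠E = 180° − ∠F − ∠D ≈ 24.36°.
Law of sines gives e = f·sin E/sin F ≈ 44.184.
Area = ½·f·d·sin E ≈ 922.27.
The altitude from F has length 2·area/f ≈ 21.448.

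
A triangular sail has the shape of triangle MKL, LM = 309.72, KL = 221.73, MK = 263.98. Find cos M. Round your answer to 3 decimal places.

cos M ≈ 0.712

By the law of cosines, cos M = (LM² + MK² − KL²) / (2·LM·MK) ≈ 0.71213, so ∠M ≈ 44.59°.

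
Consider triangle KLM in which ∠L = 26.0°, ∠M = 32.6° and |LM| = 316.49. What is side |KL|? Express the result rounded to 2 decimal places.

199.77

The third angle is ∠K = 180° − ∠L − ∠M = 121.40°.
Law of sines: |KL| = |LM|·sin M/sin K ≈ 199.77.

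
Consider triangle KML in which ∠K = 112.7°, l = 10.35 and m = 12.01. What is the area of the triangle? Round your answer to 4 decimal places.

Area = ½·m·l·sin K ≈ 57.337.

area ≈ 57.3374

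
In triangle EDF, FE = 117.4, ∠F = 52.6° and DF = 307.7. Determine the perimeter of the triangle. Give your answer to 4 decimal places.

By the law of cosines, ED² = DF² + FE² − 2·DF·FE·cos F = 64580, so ED ≈ 254.13.
Semiperimeter s = (307.7+117.4+254.13)/2 = 339.61.
Perimeter = 307.7 + 117.4 + 254.13 = 679.23.

perimeter ≈ 679.2267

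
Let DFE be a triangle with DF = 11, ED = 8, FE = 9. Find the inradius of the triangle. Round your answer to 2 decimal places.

Semiperimeter s = (9 + 8 + 11)/2 = 14.
Heron's formula: area = √(14·5·6·3) ≈ 35.496.
Inradius = area/s = 35.496/14 ≈ 2.5355.

2.54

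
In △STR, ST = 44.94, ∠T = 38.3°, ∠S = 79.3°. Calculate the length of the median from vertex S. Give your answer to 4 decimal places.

m_S ≈ 29.7149

The third angle is ∠R = 180° − ∠S − ∠T = 62.40°.
Law of sines: TR = ST·sin S/sin R ≈ 49.829.
Law of sines: RS = ST·sin T/sin R ≈ 31.429.
Median from S: ½√(2·RS² + 2·ST² − TR²) ≈ 29.715.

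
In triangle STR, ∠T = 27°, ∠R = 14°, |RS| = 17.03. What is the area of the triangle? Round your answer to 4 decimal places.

The third angle is ∠S = 180° − ∠T − ∠R = 139.00°.
Law of sines: |TR| = |RS|·sin S/sin T ≈ 24.61.
Law of sines: |ST| = |RS|·sin R/sin T ≈ 9.0749.
Area = ½·|RS|·|TR|·sin R ≈ 50.696.

area ≈ 50.6956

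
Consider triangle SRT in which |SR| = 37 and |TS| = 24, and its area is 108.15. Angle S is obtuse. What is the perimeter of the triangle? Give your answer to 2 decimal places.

121.56

From area = ½·|TS|·|SR|·sin S, we get sin S = 2·area/(|TS|·|SR|) ≈ 0.24358.
Taking the obtuse solution, ∠S ≈ 165.90°.
Law of cosines then gives |RT| ≈ 60.56.
Perimeter = 60.56 + 24 + 37 = 121.56.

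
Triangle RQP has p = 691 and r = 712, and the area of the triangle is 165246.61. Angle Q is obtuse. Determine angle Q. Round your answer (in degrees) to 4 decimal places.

From area = ½·p·r·sin Q, we get sin Q = 2·area/(p·r) ≈ 0.67175.
Taking the obtuse solution, ∠Q ≈ 137.80°.

∠Q ≈ 137.7981°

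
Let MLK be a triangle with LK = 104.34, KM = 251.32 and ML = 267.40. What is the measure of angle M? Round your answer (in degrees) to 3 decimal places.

22.938

By the law of cosines, cos M = (KM² + ML² − LK²) / (2·KM·ML) ≈ 0.92092, so ∠M ≈ 22.94°.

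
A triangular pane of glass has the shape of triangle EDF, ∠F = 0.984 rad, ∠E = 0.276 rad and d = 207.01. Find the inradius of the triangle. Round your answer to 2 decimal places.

r ≈ 22.83

The third angle is ∠D = π − ∠F − ∠E = 1.882 rad.
Law of sines: e = d·sin E/sin D ≈ 59.251.
Law of sines: f = d·sin F/sin D ≈ 181.06.
Area = ½·d·e·sin F ≈ 5106.9.
Semiperimeter s = (59.251+207.01+181.06)/2 = 223.66.
Inradius = area/s = 5106.9/223.66 ≈ 22.833.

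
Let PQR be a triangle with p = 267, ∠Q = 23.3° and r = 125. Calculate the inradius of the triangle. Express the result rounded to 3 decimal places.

23.914

By the law of cosines, q² = r² + p² − 2·r·p·cos Q = 25608, so q ≈ 160.02.
Area = ½·r·p·sin Q ≈ 6600.7.
Semiperimeter s = (267+160.02+125)/2 = 276.01.
Inradius = area/s = 6600.7/276.01 ≈ 23.914.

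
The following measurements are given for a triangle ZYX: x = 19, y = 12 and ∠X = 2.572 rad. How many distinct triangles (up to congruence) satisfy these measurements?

1

y·sin X = 12·sin(2.572 rad) ≈ 6.471.
Since ∠X is not acute, a triangle exists only if x > y; here x > y, so there is exactly one triangle.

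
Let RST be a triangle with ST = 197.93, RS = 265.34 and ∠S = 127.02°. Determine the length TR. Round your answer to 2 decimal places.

415.72

By the law of cosines, TR² = RS² + ST² − 2·RS·ST·cos S = 1.7282e+05, so TR ≈ 415.72.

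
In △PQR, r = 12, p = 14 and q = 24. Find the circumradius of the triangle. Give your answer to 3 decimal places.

By the law of cosines, cos P = (q² + r² − p²) / (2·q·r) ≈ 0.90972, so ∠P ≈ 0.428 rad.
Circumradius = p/(2 sin P) ≈ 16.859.

16.859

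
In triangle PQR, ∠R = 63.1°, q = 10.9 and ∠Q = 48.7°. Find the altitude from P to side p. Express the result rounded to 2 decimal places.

The third angle is ∠P = 180° − ∠Q − ∠R = 68.20°.
Law of sines: p = q·sin P/sin Q ≈ 13.471.
Law of sines: r = q·sin R/sin Q ≈ 12.939.
Area = ½·q·p·sin R ≈ 65.474.
The altitude from P has length 2·area/p ≈ 9.7206.

9.72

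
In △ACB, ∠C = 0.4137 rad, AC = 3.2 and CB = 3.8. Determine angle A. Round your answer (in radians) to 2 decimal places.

By the law of cosines, BA² = AC² + CB² − 2·AC·CB·cos C = 2.4116, so BA ≈ 1.5529.
Law of cosines again: cos A = (BA² + AC² − CB²)/(2·BA·AC) ≈ -0.17994, so ∠A ≈ 1.7517 rad.

∠A ≈ 1.75 rad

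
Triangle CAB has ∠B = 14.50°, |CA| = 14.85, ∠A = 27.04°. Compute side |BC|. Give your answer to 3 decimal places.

The third angle is ∠C = 180° − ∠A − ∠B = 138.46°.
Law of sines: |BC| = |CA|·sin A/sin B ≈ 26.963.

26.963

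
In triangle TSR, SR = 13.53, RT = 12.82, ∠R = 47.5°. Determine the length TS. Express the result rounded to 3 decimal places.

10.632

By the law of cosines, TS² = SR² + RT² − 2·SR·RT·cos R = 113.04, so TS ≈ 10.632.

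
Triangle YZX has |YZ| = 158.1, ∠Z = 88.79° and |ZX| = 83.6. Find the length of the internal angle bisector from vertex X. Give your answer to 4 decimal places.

96.8349

By the law of cosines, |XY|² = |YZ|² + |ZX|² − 2·|YZ|·|ZX|·cos Z = 31426, so |XY| ≈ 177.27.
Law of cosines again: cos X = (|ZX|² + |XY|² − |YZ|²)/(2·|ZX|·|XY|) ≈ 0.45275, so ∠X ≈ 63.08°.
The bisector from X has length 2·|ZX|·|XY|·cos(∠X/2)/(|ZX|+|XY|) ≈ 96.835.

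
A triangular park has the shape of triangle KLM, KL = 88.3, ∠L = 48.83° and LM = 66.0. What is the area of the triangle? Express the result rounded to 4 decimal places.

Area = ½·KL·LM·sin L ≈ 2193.5.

area ≈ 2193.4665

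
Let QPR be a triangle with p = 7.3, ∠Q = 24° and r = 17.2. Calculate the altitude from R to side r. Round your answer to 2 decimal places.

h_R ≈ 2.97

By the law of cosines, q² = p² + r² − 2·p·r·cos Q = 119.72, so q ≈ 10.942.
Area = ½·p·r·sin Q ≈ 25.535.
The altitude from R has length 2·area/r ≈ 2.9692.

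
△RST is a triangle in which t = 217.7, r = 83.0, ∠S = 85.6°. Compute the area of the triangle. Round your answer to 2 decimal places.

9007.92

Area = ½·t·r·sin S ≈ 9007.9.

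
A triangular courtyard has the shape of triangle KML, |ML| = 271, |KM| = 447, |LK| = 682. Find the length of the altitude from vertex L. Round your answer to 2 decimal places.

h_L ≈ 165.46

Semiperimeter s = (271 + 682 + 447)/2 = 700.
Heron's formula: area = √(700·429·18·253) ≈ 36981.
The altitude from L has length 2·area/|KM| ≈ 165.46.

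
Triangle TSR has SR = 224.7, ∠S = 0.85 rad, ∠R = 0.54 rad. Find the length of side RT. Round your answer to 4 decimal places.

The third angle is ∠T = π − ∠S − ∠R = 1.752 rad.
Law of sines: RT = SR·sin S/sin T ≈ 171.61.

171.6098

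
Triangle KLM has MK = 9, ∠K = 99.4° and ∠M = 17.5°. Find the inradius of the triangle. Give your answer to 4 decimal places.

The third angle is ∠L = 180° − ∠M − ∠K = 63.10°.
Law of sines: LM = MK·sin K/sin L ≈ 9.9565.
Law of sines: KL = MK·sin M/sin L ≈ 3.0347.
Area = ½·MK·LM·sin M ≈ 13.473.
Semiperimeter s = (9.9565+9+3.0347)/2 = 10.996.
Inradius = area/s = 13.473/10.996 ≈ 1.2253.

1.2253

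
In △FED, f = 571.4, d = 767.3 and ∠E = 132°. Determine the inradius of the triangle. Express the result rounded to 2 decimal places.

By the law of cosines, e² = d² + f² − 2·d·f·cos E = 1.502e+06, so e ≈ 1225.6.
Area = ½·d·f·sin E ≈ 1.6291e+05.
Semiperimeter s = (571.4+1225.6+767.3)/2 = 1282.1.
Inradius = area/s = 1.6291e+05/1282.1 ≈ 127.06.

r ≈ 127.06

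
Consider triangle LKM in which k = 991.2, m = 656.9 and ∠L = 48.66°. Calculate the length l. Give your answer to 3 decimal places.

744.199

By the law of cosines, l² = k² + m² − 2·k·m·cos L = 5.5383e+05, so l ≈ 744.2.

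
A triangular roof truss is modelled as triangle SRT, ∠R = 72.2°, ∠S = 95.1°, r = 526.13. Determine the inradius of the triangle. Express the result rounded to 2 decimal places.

53.14

The third angle is ∠T = 180° − ∠S − ∠R = 12.70°.
Law of sines: s = r·sin S/sin R ≈ 550.39.
Law of sines: t = r·sin T/sin R ≈ 121.48.
Area = ½·r·s·sin T ≈ 31831.
Semiperimeter p = (550.39+526.13+121.48)/2 = 599.
Inradius = area/p = 31831/599 ≈ 53.141.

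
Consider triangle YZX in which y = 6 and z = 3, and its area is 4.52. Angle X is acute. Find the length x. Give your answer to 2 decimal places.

3.72

From area = ½·y·z·sin X, we get sin X = 2·area/(y·z) ≈ 0.50222.
Taking the acute solution, ∠X ≈ 30.15°.
Law of cosines then gives x ≈ 3.7242.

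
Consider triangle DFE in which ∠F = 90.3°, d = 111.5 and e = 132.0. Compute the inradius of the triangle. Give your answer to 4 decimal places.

35.3169

By the law of cosines, f² = e² + d² − 2·e·d·cos F = 30010, so f ≈ 173.24.
Area = ½·e·d·sin F ≈ 7358.9.
Semiperimeter s = (111.5+173.24+132)/2 = 208.37.
Inradius = area/s = 7358.9/208.37 ≈ 35.317.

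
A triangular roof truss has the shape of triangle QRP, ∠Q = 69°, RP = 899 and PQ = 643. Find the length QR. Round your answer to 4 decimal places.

Law of sines: sin R = PQ·sin Q/RP ≈ 0.66773.
Since RP ≥ PQ, only the acute value applies: ∠R ≈ 41.89°.
Then ∠P = 180° − ∠Q − ∠R ≈ 69.11°.
Law of sines gives QR = RP·sin P/sin Q ≈ 899.65.

899.6467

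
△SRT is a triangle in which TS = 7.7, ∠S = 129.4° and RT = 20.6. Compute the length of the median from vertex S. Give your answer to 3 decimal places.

Law of sines: sin R = TS·sin S/RT ≈ 0.28884.
Since RT ≥ TS, only the acute value applies: ∠R ≈ 16.79°.
Then ∠T = 180° − ∠S − ∠R ≈ 33.81°.
Law of sines gives SR = RT·sin T/sin S ≈ 14.835.
Median from S: ½√(2·TS² + 2·SR² − RT²) ≈ 5.7954.

m_S ≈ 5.795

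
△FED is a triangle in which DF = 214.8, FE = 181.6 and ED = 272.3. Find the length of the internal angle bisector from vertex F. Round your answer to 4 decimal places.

By the law of cosines, cos F = (DF² + FE² − ED²) / (2·DF·FE) ≈ 0.06371, so ∠F ≈ 86.35°.
The bisector from F has length 2·DF·FE·cos(∠F/2)/(DF+FE) ≈ 143.53.

143.5301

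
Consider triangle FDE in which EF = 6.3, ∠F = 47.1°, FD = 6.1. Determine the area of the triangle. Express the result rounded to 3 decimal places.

area ≈ 14.076

Area = ½·EF·FD·sin F ≈ 14.076.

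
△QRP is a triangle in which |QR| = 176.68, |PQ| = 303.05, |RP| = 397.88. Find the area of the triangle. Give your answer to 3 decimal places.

area ≈ 25279.138

Semiperimeter s = (397.88 + 303.05 + 176.68)/2 = 438.81.
Heron's formula: area = √(438.81·40.925·135.76·262.13) ≈ 25279.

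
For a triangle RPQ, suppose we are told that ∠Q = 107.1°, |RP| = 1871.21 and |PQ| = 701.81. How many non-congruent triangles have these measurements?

|PQ|·sin Q = 701.81·sin(107.1°) ≈ 670.8.
Since ∠Q is not acute, a triangle exists only if |RP| > |PQ|; here |RP| > |PQ|, so there is exactly one triangle.

1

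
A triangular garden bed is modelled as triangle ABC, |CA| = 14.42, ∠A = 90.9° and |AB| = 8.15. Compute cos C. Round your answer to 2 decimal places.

By the law of cosines, |BC|² = |CA|² + |AB|² − 2·|CA|·|AB|·cos A = 278.05, so |BC| ≈ 16.675.
Law of cosines again: cos C = (|BC|² + |CA|² − |AB|²)/(2·|BC|·|CA|) ≈ 0.87245, so ∠C ≈ 29.26°.

0.87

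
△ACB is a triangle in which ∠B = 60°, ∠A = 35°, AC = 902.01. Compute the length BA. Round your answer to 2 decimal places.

1037.59

The third angle is ∠C = 180° − ∠B − ∠A = 85.00°.
Law of sines: BA = AC·sin C/sin B ≈ 1037.6.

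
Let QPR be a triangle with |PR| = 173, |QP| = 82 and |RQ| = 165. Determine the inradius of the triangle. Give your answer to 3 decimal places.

r ≈ 31.857

Semiperimeter s = (173 + 165 + 82)/2 = 210.
Heron's formula: area = √(210·37·45·128) ≈ 6689.9.
Inradius = area/s = 6689.9/210 ≈ 31.857.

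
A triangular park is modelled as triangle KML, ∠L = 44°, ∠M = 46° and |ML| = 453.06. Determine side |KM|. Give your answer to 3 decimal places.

314.722

The third angle is ∠K = 180° − ∠M − ∠L = 90.00°.
Law of sines: |KM| = |ML|·sin L/sin K ≈ 314.72.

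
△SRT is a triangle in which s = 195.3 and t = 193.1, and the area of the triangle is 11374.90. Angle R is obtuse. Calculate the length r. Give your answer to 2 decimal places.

From area = ½·t·s·sin R, we get sin R = 2·area/(t·s) ≈ 0.60324.
Taking the obtuse solution, ∠R ≈ 142.90°.
Law of cosines then gives r ≈ 368.22.

368.22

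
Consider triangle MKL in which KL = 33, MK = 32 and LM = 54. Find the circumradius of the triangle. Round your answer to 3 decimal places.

By the law of cosines, cos M = (LM² + MK² − KL²) / (2·LM·MK) ≈ 0.82494, so ∠M ≈ 34.42°.
Circumradius = KL/(2 sin M) ≈ 29.192.

29.192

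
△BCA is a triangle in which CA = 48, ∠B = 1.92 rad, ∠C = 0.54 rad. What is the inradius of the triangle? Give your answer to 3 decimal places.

The third angle is ∠A = π − ∠B − ∠C = 0.682 rad.
Law of sines: AB = CA·sin C/sin B ≈ 26.264.
Law of sines: BC = CA·sin A/sin B ≈ 32.184.
Area = ½·CA·AB·sin A ≈ 397.13.
Semiperimeter s = (48+26.264+32.184)/2 = 53.224.
Inradius = area/s = 397.13/53.224 ≈ 7.4614.

7.461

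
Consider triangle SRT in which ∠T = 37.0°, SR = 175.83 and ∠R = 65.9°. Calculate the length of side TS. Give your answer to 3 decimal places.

The third angle is ∠S = 180° − ∠R − ∠T = 77.10°.
Law of sines: TS = SR·sin R/sin T ≈ 266.7.

266.699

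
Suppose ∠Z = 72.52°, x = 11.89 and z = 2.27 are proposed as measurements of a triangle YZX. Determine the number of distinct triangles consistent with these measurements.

0

x·sin Z = 11.89·sin(72.52°) ≈ 11.34.
Since z = 2.27 < 11.34 = x sin Z, no triangle exists.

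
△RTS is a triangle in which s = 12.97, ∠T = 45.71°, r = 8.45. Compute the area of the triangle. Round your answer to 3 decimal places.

Area = ½·s·r·sin T ≈ 39.225.

area ≈ 39.225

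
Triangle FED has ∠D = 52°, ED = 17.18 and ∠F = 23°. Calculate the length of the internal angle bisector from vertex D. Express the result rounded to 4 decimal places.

The third angle is ∠E = 180° − ∠D − ∠F = 105.00°.
Law of sines: DF = ED·sin E/sin F ≈ 42.471.
Law of sines: FE = ED·sin D/sin F ≈ 34.648.
The bisector from D has length 2·ED·DF·cos(∠D/2)/(ED+DF) ≈ 21.988.

21.9881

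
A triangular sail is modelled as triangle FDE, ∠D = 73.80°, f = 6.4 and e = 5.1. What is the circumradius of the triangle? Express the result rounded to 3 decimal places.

3.636

By the law of cosines, d² = e² + f² − 2·e·f·cos D = 48.757, so d ≈ 6.9827.
Area = ½·e·f·sin D ≈ 15.672.
Circumradius = d/(2 sin D) ≈ 3.6357.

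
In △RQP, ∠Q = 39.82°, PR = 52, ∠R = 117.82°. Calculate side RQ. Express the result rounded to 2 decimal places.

30.89

The third angle is ∠P = 180° − ∠R − ∠Q = 22.36°.
Law of sines: RQ = PR·sin P/sin Q ≈ 30.891.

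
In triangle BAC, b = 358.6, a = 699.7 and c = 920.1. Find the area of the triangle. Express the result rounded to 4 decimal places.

area ≈ 111707.5032

Semiperimeter s = (358.6 + 699.7 + 920.1)/2 = 989.2.
Heron's formula: area = √(989.2·630.6·289.5·69.1) ≈ 1.1171e+05.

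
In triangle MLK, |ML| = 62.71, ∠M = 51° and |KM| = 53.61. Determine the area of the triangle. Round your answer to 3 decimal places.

area ≈ 1306.337

Area = ½·|KM|·|ML|·sin M ≈ 1306.3.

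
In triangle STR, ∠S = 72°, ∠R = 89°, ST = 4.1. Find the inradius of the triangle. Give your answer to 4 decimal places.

r ≈ 0.5577

The third angle is ∠T = 180° − ∠R − ∠S = 19.00°.
Law of sines: TR = ST·sin S/sin R ≈ 3.8999.
Law of sines: RS = ST·sin T/sin R ≈ 1.335.
Area = ½·ST·TR·sin T ≈ 2.6029.
Semiperimeter s = (3.8999+1.335+4.1)/2 = 4.6675.
Inradius = area/s = 2.6029/4.6675 ≈ 0.55766.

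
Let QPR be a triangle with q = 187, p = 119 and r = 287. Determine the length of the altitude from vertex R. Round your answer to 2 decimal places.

Semiperimeter s = (187 + 119 + 287)/2 = 296.5.
Heron's formula: area = √(296.5·109.5·177.5·9.5) ≈ 7399.1.
The altitude from R has length 2·area/r ≈ 51.562.

51.56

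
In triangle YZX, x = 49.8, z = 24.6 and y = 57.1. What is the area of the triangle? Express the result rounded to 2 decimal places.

610.97

Semiperimeter s = (57.1 + 24.6 + 49.8)/2 = 65.75.
Heron's formula: area = √(65.75·8.65·41.15·15.95) ≈ 610.97.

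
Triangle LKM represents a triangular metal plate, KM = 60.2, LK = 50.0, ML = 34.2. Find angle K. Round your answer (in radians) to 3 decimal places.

By the law of cosines, cos K = (LK² + KM² − ML²) / (2·LK·KM) ≈ 0.82299, so ∠K ≈ 0.6041 rad.

∠K ≈ 0.604 rad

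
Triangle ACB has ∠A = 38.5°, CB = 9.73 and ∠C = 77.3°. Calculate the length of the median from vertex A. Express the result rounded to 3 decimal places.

m_A ≈ 13.842

The third angle is ∠B = 180° − ∠A − ∠C = 64.20°.
Law of sines: BA = CB·sin C/sin A ≈ 15.248.
Law of sines: AC = CB·sin B/sin A ≈ 14.072.
Median from A: ½√(2·BA² + 2·AC² − CB²) ≈ 13.842.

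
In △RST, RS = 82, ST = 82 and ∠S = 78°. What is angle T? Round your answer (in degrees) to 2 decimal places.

51.00

By the law of cosines, TR² = RS² + ST² − 2·RS·ST·cos S = 10652, so TR ≈ 103.21.
Law of cosines again: cos T = (ST² + TR² − RS²)/(2·ST·TR) ≈ 0.62932, so ∠T ≈ 51.00°.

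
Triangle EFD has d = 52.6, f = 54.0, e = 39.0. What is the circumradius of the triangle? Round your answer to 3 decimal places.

28.649

By the law of cosines, cos E = (f² + d² − e²) / (2·f·d) ≈ 0.73260, so ∠E ≈ 0.7487 rad.
Circumradius = e/(2 sin E) ≈ 28.649.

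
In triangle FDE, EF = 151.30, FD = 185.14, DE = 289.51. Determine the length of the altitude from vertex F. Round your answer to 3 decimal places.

h_F ≈ 85.109

Semiperimeter s = (289.51 + 151.3 + 185.14)/2 = 312.98.
Heron's formula: area = √(312.98·23.465·161.68·127.84) ≈ 12320.
The altitude from F has length 2·area/DE ≈ 85.109.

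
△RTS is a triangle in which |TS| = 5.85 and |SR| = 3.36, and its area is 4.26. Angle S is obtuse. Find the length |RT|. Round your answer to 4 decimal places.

8.9966

From area = ½·|TS|·|SR|·sin S, we get sin S = 2·area/(|TS|·|SR|) ≈ 0.43346.
Taking the obtuse solution, ∠S ≈ 154.31°.
Law of cosines then gives |RT| ≈ 8.9966.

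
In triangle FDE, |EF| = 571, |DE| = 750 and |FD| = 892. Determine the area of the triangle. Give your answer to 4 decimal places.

area ≈ 212862.3547

Semiperimeter s = (750 + 571 + 892)/2 = 1106.5.
Heron's formula: area = √(1106.5·356.5·535.5·214.5) ≈ 2.1286e+05.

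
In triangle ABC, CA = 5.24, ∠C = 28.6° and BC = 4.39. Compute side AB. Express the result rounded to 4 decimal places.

By the law of cosines, AB² = BC² + CA² − 2·BC·CA·cos C = 6.3362, so AB ≈ 2.5172.

2.5172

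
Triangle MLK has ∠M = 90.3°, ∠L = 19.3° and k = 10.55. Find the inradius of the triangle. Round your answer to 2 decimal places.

The third angle is ∠K = 180° − ∠M − ∠L = 70.40°.
Law of sines: m = k·sin M/sin K ≈ 11.199.
Law of sines: l = k·sin L/sin K ≈ 3.7014.
Area = ½·k·m·sin L ≈ 19.525.
Semiperimeter s = (11.199+3.7014+10.55)/2 = 12.725.
Inradius = area/s = 19.525/12.725 ≈ 1.5343.

r ≈ 1.53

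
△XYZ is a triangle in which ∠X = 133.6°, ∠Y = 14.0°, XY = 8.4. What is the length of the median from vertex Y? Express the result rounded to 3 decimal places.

m_Y ≈ 9.804

The third angle is ∠Z = 180° − ∠X − ∠Y = 32.40°.
Law of sines: YZ = XY·sin X/sin Z ≈ 11.353.
Law of sines: ZX = XY·sin Y/sin Z ≈ 3.7925.
Median from Y: ½√(2·XY² + 2·YZ² − ZX²) ≈ 9.8043.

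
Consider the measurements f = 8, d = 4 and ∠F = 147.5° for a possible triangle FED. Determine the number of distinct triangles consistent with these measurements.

1

d·sin F = 4·sin(147.5°) ≈ 2.149.
Since ∠F is not acute, a triangle exists only if f > d; here f > d, so there is exactly one triangle.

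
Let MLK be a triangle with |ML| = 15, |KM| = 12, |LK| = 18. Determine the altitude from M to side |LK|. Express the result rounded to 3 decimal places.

9.922

Semiperimeter s = (18 + 12 + 15)/2 = 22.5.
Heron's formula: area = √(22.5·4.5·10.5·7.5) ≈ 89.294.
The altitude from M has length 2·area/|LK| ≈ 9.9216.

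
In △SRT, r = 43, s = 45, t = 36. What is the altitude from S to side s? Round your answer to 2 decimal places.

Semiperimeter p = (45 + 43 + 36)/2 = 62.
Heron's formula: area = √(62·17·19·26) ≈ 721.58.
The altitude from S has length 2·area/s ≈ 32.07.

h_S ≈ 32.07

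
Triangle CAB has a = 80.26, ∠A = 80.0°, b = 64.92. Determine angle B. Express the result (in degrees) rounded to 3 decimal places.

52.805

Law of sines: sin B = b·sin A/a ≈ 0.79658.
Since a ≥ b, only the acute value applies: ∠B ≈ 52.80°.
Then ∠C = 180° − ∠A − ∠B ≈ 47.20°.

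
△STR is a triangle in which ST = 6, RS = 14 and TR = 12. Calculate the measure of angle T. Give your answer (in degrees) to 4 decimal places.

96.3794

By the law of cosines, cos T = (ST² + TR² − RS²) / (2·ST·TR) ≈ -0.11111, so ∠T ≈ 96.38°.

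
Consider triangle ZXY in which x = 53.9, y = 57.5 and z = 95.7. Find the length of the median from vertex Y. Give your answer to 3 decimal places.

Median from Y: ½√(2·z² + 2·x² − y²) ≈ 72.148.

72.148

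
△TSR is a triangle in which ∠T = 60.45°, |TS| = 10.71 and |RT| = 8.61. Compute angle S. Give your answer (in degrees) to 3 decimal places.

By the law of cosines, |SR|² = |RT|² + |TS|² − 2·|RT|·|TS|·cos T = 97.88, so |SR| ≈ 9.8934.
Law of cosines again: cos S = (|TS|² + |SR|² − |RT|²)/(2·|TS|·|SR|) ≈ 0.65333, so ∠S ≈ 49.21°.

∠S ≈ 49.207°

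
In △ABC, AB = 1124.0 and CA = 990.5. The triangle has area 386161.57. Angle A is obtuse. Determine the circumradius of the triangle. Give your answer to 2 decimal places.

From area = ½·CA·AB·sin A, we get sin A = 2·area/(CA·AB) ≈ 0.69371.
Taking the obtuse solution, ∠A ≈ 136.08°.
Law of cosines then gives BC ≈ 1961.7.
Circumradius = BC/(2 sin A) ≈ 1413.9.

1413.91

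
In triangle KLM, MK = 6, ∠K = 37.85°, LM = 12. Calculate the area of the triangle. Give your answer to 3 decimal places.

Law of sines: sin L = MK·sin K/LM ≈ 0.30680.
Since LM ≥ MK, only the acute value applies: ∠L ≈ 17.87°.
Then ∠M = 180° − ∠K − ∠L ≈ 124.28°.
Law of sines gives KL = LM·sin M/sin K ≈ 16.159.
Area = ½·LM·MK·sin M ≈ 29.745.

29.745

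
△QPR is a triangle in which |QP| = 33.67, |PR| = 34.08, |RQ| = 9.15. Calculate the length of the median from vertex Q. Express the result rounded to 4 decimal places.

Median from Q: ½√(2·|RQ|² + 2·|QP|² − |PR|²) ≈ 17.842.

17.8419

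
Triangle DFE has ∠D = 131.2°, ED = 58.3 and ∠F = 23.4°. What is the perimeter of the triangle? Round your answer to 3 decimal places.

The third angle is ∠E = 180° − ∠D − ∠F = 25.40°.
Law of sines: FE = ED·sin D/sin F ≈ 110.45.
Law of sines: DF = ED·sin E/sin F ≈ 62.966.
Semiperimeter s = (110.45+58.3+62.966)/2 = 115.86.
Perimeter = 110.45 + 58.3 + 62.966 = 231.72.

231.718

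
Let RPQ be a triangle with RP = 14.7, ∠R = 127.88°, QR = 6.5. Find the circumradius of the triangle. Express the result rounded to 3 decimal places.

12.278

By the law of cosines, PQ² = QR² + RP² − 2·QR·RP·cos R = 375.68, so PQ ≈ 19.382.
Area = ½·QR·RP·sin R ≈ 37.709.
Circumradius = PQ/(2 sin R) ≈ 12.278.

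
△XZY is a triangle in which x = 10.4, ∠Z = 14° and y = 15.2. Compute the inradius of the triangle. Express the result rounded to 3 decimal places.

By the law of cosines, z² = y² + x² − 2·y·x·cos Z = 32.431, so z ≈ 5.6948.
Area = ½·y·x·sin Z ≈ 19.122.
Semiperimeter s = (10.4+5.6948+15.2)/2 = 15.647.
Inradius = area/s = 19.122/15.647 ≈ 1.222.

1.222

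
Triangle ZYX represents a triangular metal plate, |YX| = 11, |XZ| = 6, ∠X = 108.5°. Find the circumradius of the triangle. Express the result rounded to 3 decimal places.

7.436

By the law of cosines, |ZY|² = |YX|² + |XZ|² − 2·|YX|·|XZ|·cos X = 198.88, so |ZY| ≈ 14.103.
Area = ½·|YX|·|XZ|·sin X ≈ 31.295.
Circumradius = |ZY|/(2 sin X) ≈ 7.4356.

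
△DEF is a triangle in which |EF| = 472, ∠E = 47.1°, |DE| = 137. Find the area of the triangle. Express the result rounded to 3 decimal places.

23684.577

Area = ½·|DE|·|EF|·sin E ≈ 23685.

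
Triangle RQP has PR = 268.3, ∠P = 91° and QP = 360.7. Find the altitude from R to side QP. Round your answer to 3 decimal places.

By the law of cosines, RQ² = QP² + PR² − 2·QP·PR·cos P = 2.0547e+05, so RQ ≈ 453.29.
Area = ½·QP·PR·sin P ≈ 48381.
The altitude from R has length 2·area/QP ≈ 268.26.

h_R ≈ 268.259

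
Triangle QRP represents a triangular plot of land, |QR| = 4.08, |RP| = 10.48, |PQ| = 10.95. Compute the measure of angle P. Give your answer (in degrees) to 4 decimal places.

∠P ≈ 21.8082°

By the law of cosines, cos P = (|RP|² + |PQ|² − |QR|²) / (2·|RP|·|PQ|) ≈ 0.92843, so ∠P ≈ 21.81°.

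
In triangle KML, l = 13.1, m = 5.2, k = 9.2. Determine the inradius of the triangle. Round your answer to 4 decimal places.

Semiperimeter s = (9.2 + 5.2 + 13.1)/2 = 13.75.
Heron's formula: area = √(13.75·4.55·8.55·0.65) ≈ 18.646.
Inradius = area/s = 18.646/13.75 ≈ 1.3561.

1.3561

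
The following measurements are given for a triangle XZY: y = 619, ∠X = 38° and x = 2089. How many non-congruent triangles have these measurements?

y·sin X = 619·sin(38°) ≈ 381.1.
Since x ≥ y, exactly one triangle exists.

1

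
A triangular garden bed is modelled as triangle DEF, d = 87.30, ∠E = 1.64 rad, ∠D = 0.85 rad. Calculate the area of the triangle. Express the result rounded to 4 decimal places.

area ≈ 3068.6911

The third angle is ∠F = π − ∠D − ∠E = 0.652 rad.
Law of sines: e = d·sin E/sin D ≈ 115.92.
Law of sines: f = d·sin F/sin D ≈ 70.471.
Area = ½·d·e·sin F ≈ 3068.7.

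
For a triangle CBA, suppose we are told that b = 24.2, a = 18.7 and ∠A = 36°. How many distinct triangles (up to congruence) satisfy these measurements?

b·sin A = 24.2·sin(36°) ≈ 14.22.
Since b sin A < a < b (14.22 < 18.7 < 24.2), two triangles exist.

2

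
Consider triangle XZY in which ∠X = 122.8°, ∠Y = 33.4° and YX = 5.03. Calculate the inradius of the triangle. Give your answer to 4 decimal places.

The third angle is ∠Z = 180° − ∠Y − ∠X = 23.80°.
Law of sines: ZY = YX·sin X/sin Z ≈ 10.477.
Law of sines: XZ = YX·sin Y/sin Z ≈ 6.8615.
Area = ½·YX·ZY·sin Y ≈ 14.505.
Semiperimeter s = (10.477+5.03+6.8615)/2 = 11.184.
Inradius = area/s = 14.505/11.184 ≈ 1.2969.

r ≈ 1.2969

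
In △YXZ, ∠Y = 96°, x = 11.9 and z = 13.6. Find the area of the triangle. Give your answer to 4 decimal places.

Area = ½·x·z·sin Y ≈ 80.477.

80.4767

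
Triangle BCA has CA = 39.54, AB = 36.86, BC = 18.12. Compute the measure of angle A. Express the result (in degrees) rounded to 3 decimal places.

∠A ≈ 27.149°

By the law of cosines, cos A = (CA² + AB² − BC²) / (2·CA·AB) ≈ 0.88982, so ∠A ≈ 27.15°.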